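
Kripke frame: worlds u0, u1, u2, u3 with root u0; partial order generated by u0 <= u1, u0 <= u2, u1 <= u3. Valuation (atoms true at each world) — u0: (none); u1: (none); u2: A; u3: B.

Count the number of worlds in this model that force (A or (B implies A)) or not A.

u0: does not force it — u0 does not force (A or (B implies A)) or not A: neither disjunct is forced at u0.
u1: forces it.
u2: forces it.
u3: forces it.
Worlds forcing the formula: {u1, u2, u3}.

3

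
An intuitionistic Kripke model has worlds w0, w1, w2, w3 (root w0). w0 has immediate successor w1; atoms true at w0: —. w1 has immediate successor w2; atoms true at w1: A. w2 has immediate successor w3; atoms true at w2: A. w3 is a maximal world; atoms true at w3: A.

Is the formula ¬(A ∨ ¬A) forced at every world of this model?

Not every world: w0 ⊮ ¬(A ∨ ¬A).
w0 ⊮ ¬(A ∨ ¬A) since w1 is accessible from w0 and w1 ⊩ A ∨ ¬A.
w1 ⊩ A ∨ ¬A via the disjunct A.

No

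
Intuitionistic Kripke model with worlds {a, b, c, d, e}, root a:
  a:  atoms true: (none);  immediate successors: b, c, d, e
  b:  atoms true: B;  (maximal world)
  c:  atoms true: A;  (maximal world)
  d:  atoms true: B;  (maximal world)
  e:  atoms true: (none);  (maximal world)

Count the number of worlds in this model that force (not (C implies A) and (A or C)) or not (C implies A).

0

a: does not force it — a does not force (not (C implies A) and (A or C)) or not (C implies A): neither disjunct is forced at a.
b: does not force it.
c: does not force it.
d: does not force it.
e: does not force it.
Worlds forcing the formula: { }.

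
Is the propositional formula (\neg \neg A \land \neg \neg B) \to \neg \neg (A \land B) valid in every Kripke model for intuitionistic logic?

Yes

This is the distribution of double negation over conjunction, which is intuitionistically derivable.
Assume \neg \neg A, \neg \neg B, and \neg (A \land B). From A we'd get \neg B (since A \land B is refuted), contradicting \neg \neg B; so \neg A, contradicting \neg \neg A.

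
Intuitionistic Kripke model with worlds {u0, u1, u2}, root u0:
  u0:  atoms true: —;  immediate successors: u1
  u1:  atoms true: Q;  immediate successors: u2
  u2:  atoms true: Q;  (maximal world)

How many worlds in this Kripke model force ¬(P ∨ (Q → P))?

u0: forces it.
u1: forces it.
u2: forces it.
Worlds forcing the formula: {u0, u1, u2}.

3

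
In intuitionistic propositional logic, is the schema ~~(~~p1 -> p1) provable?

This is the double negation of double-negation elimination, which is intuitionistically derivable.
By Glivenko's theorem the double negation of any classical propositional tautology is intuitionistically provable; ~~p1 -> p1 is classically a tautology.

Yes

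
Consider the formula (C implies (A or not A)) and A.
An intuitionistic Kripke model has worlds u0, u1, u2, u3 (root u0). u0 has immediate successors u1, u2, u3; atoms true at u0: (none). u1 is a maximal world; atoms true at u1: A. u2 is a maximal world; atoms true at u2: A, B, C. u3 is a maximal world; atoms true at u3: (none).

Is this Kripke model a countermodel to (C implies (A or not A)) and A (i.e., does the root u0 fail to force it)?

Yes

u0 does not force (C implies (A or not A)) and A since u0 fails A.
So the root u0 does not force (C implies (A or not A)) and A; the model is a countermodel.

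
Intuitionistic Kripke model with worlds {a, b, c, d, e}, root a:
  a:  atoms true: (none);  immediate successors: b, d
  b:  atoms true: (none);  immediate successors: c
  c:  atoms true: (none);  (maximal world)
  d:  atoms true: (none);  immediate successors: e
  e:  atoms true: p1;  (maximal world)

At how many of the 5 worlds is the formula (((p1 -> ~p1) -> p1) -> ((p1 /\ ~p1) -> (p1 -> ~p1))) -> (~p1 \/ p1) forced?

a: does not force it — a ||-/- (((p1 -> ~p1) -> p1) -> ((p1 /\ ~p1) -> (p1 -> ~p1))) -> (~p1 \/ p1): already at a itself, a ||- ((p1 -> ~p1) -> p1) -> ((p1 /\ ~p1) -> (p1 -> ~p1)) but a ||-/- ~p1 \/ p1.
b: forces it.
c: forces it.
d: does not force it — d ||-/- (((p1 -> ~p1) -> p1) -> ((p1 /\ ~p1) -> (p1 -> ~p1))) -> (~p1 \/ p1): already at d itself, d ||- ((p1 -> ~p1) -> p1) -> ((p1 /\ ~p1) -> (p1 -> ~p1)) but d ||-/- ~p1 \/ p1.
e: forces it.
Worlds forcing the formula: {b, c, e}.

3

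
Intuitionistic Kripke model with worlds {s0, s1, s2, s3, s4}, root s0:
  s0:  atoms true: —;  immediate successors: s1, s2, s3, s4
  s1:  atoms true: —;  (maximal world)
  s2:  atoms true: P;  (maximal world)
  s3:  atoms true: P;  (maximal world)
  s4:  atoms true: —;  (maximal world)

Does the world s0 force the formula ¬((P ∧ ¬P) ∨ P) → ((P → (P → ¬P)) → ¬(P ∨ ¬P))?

No

s0 ⊮ ¬((P ∧ ¬P) ∨ P) → ((P → (P → ¬P)) → ¬(P ∨ ¬P)): at the accessible world s1, s1 ⊩ ¬((P ∧ ¬P) ∨ P) but s1 ⊮ (P → (P → ¬P)) → ¬(P ∨ ¬P).
s1 ⊮ (P → (P → ¬P)) → ¬(P ∨ ¬P): already at s1 itself, s1 ⊩ P → (P → ¬P) but s1 ⊮ ¬(P ∨ ¬P).
s1 ⊮ ¬(P ∨ ¬P) since s1 is accessible from s1 and s1 ⊩ P ∨ ¬P.
s1 ⊩ P ∨ ¬P via the disjunct ¬P.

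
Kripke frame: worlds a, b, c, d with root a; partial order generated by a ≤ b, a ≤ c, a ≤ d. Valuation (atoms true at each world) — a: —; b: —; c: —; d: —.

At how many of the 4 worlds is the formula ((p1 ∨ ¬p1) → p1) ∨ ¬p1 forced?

4

a: forces it.
b: forces it.
c: forces it.
d: forces it.
Worlds forcing the formula: {a, b, c, d}.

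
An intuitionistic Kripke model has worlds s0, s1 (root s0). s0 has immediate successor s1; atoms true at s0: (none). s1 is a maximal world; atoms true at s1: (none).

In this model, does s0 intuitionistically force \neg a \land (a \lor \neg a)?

s0 \Vdash \neg a \land (a \lor \neg a) since s0 forces both conjuncts.

Yes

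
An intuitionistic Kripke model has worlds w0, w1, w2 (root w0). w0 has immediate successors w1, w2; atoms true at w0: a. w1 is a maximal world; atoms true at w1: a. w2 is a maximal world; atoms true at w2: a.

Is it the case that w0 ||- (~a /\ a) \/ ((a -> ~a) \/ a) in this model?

w0 ||- (~a /\ a) \/ ((a -> ~a) \/ a) via the disjunct (a -> ~a) \/ a.

Yes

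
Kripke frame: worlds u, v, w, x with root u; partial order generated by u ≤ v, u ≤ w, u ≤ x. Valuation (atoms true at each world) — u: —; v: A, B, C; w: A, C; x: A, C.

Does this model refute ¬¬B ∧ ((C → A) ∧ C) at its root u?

u ⊮ ¬¬B ∧ ((C → A) ∧ C) since u fails ¬¬B.
So the root u does not force ¬¬B ∧ ((C → A) ∧ C); the model is a countermodel.

Yes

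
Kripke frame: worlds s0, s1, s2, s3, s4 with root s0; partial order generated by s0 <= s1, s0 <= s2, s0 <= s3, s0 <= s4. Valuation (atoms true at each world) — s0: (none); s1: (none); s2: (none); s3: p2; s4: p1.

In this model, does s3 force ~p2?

No

s3 ||-/- ~p2 since s3 is accessible from s3 and s3 ||- p2.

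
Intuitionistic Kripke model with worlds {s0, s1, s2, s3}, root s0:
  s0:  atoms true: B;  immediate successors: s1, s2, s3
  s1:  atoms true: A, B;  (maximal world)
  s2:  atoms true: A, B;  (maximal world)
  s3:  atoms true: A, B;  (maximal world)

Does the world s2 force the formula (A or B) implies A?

s2 forces (A or B) implies A: every world accessible from s2 that forces A or B (namely s2) also forces A.

Yes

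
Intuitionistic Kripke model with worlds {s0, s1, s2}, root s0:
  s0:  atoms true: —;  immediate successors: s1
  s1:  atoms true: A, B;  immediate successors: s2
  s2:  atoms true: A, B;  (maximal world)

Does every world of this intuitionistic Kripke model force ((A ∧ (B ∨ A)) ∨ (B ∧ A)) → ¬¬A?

Yes

s0 ⊩ ((A ∧ (B ∨ A)) ∨ (B ∧ A)) → ¬¬A: every world accessible from s0 that forces (A ∧ (B ∨ A)) ∨ (B ∧ A) (namely s1, s2) also forces ¬¬A.
Since the root s0 forces ((A ∧ (B ∨ A)) ∨ (B ∧ A)) → ¬¬A and forcing is persistent (monotone upward), every world forces it.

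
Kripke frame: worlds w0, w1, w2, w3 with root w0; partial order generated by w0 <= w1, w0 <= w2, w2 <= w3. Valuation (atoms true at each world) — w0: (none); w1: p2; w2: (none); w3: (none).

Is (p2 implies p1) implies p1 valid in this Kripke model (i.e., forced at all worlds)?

No

Not every world: w0 does not force (p2 implies p1) implies p1.
w0 does not force (p2 implies p1) implies p1: at the accessible world w2, w2 forces p2 implies p1 but w2 does not force p1.
w2 lacks atom p1, so w2 does not force p1.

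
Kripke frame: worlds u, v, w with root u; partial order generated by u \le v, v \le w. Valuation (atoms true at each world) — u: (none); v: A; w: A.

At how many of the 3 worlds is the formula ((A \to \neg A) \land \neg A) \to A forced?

3

u: forces it.
v: forces it.
w: forces it.
Worlds forcing the formula: {u, v, w}.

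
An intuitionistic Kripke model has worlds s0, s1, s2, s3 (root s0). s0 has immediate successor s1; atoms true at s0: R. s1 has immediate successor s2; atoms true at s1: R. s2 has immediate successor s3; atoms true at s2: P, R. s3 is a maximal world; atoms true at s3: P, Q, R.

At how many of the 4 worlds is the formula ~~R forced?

s0: forces it.
s1: forces it.
s2: forces it.
s3: forces it.
Worlds forcing the formula: {s0, s1, s2, s3}.

4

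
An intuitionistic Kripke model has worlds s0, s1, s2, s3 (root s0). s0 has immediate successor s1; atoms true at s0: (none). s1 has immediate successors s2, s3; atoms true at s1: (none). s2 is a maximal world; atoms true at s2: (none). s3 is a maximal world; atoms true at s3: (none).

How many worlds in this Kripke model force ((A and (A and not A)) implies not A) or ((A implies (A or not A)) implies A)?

s0: forces it.
s1: forces it.
s2: forces it.
s3: forces it.
Worlds forcing the formula: {s0, s1, s2, s3}.

4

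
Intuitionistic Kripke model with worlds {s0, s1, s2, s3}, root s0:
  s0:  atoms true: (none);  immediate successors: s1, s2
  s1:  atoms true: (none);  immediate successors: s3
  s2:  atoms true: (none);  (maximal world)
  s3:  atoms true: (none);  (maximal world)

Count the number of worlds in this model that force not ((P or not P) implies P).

4

s0: forces it.
s1: forces it.
s2: forces it.
s3: forces it.
Worlds forcing the formula: {s0, s1, s2, s3}.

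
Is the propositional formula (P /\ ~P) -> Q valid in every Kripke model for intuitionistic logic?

Yes

This is an instance of ex falso quodlibet, which is intuitionistically derivable.
No world can force both P and ~P, so the antecedent P /\ ~P is never forced and the implication holds vacuously at every world.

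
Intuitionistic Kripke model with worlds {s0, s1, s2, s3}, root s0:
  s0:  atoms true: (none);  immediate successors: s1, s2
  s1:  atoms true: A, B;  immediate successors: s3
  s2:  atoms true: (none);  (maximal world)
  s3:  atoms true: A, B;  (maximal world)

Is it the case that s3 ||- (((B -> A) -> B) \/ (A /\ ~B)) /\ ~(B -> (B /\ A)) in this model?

No

s3 ||-/- (((B -> A) -> B) \/ (A /\ ~B)) /\ ~(B -> (B /\ A)) since s3 fails ~(B -> (B /\ A)).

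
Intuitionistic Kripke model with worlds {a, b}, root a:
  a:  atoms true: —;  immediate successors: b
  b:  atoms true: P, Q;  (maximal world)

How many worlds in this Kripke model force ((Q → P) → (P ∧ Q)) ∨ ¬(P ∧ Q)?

1

a: does not force it — a ⊮ ((Q → P) → (P ∧ Q)) ∨ ¬(P ∧ Q): neither disjunct is forced at a.
b: forces it.
Worlds forcing the formula: {b}.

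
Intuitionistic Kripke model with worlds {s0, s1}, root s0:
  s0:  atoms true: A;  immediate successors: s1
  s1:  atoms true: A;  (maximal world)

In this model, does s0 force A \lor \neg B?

s0 \Vdash A \lor \neg B via the disjunct A.

Yes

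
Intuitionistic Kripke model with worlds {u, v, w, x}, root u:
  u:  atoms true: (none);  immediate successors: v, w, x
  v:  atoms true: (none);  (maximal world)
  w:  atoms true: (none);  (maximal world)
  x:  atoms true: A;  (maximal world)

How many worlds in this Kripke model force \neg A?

2

u: does not force it — u \nVdash \neg A since x is accessible from u and x \Vdash A.
v: forces it.
w: forces it.
x: does not force it — x \nVdash \neg A since x is accessible from x and x \Vdash A.
Worlds forcing the formula: {v, w}.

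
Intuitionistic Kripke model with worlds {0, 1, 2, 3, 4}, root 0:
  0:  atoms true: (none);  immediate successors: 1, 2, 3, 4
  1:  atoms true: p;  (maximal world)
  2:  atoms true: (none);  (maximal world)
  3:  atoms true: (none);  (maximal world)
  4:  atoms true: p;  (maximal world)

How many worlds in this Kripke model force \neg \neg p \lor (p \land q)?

0: does not force it — 0 \nVdash \neg \neg p \lor (p \land q): neither disjunct is forced at 0.
1: forces it.
2: does not force it — 2 \nVdash \neg \neg p \lor (p \land q): neither disjunct is forced at 2.
3: does not force it — 3 \nVdash \neg \neg p \lor (p \land q): neither disjunct is forced at 3.
4: forces it.
Worlds forcing the formula: {1, 4}.

2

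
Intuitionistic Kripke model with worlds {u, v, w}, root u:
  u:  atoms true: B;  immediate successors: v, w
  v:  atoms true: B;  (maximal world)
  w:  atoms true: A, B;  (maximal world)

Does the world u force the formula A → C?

u ⊮ A → C: at the accessible world w, w ⊩ A but w ⊮ C.
w lacks atom C, so w ⊮ C.

No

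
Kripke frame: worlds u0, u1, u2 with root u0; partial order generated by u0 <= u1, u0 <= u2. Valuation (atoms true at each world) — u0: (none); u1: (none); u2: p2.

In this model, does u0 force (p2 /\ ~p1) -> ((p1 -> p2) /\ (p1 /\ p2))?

u0 ||-/- (p2 /\ ~p1) -> ((p1 -> p2) /\ (p1 /\ p2)): at the accessible world u2, u2 ||- p2 /\ ~p1 but u2 ||-/- (p1 -> p2) /\ (p1 /\ p2).
u2 ||-/- (p1 -> p2) /\ (p1 /\ p2) since u2 fails p1 /\ p2.

No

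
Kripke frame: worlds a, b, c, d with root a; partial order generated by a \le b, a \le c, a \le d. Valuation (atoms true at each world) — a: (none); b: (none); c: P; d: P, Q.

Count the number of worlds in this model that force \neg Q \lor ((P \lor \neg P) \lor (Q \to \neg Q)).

3

a: does not force it — a \nVdash \neg Q \lor ((P \lor \neg P) \lor (Q \to \neg Q)): neither disjunct is forced at a.
b: forces it.
c: forces it.
d: forces it.
Worlds forcing the formula: {b, c, d}.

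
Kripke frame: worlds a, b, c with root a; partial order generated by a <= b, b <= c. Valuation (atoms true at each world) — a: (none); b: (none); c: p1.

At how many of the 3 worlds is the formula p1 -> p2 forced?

0

a: does not force it — a ||-/- p1 -> p2: at the accessible world c, c ||- p1 but c ||-/- p2.
b: does not force it.
c: does not force it.
Worlds forcing the formula: { }.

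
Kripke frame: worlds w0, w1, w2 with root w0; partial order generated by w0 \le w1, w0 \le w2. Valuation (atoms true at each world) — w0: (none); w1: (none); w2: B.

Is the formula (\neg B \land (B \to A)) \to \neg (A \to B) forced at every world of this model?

No

Not every world: w0 \nVdash (\neg B \land (B \to A)) \to \neg (A \to B).
w0 \nVdash (\neg B \land (B \to A)) \to \neg (A \to B): at the accessible world w1, w1 \Vdash \neg B \land (B \to A) but w1 \nVdash \neg (A \to B).
w1 \nVdash \neg (A \to B) since w1 is accessible from w1 and w1 \Vdash A \to B.
w1 \Vdash A \to B vacuously: no world accessible from w1 forces the antecedent A.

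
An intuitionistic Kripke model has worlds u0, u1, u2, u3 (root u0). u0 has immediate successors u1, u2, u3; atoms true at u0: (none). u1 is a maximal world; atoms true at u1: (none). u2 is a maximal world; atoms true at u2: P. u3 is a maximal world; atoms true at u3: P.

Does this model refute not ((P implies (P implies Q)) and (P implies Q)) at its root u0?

u0 does not force not ((P implies (P implies Q)) and (P implies Q)) since u1 is accessible from u0 and u1 forces (P implies (P implies Q)) and (P implies Q).
u1 forces (P implies (P implies Q)) and (P implies Q) since u1 forces both conjuncts.
So the root u0 does not force not ((P implies (P implies Q)) and (P implies Q)); the model is a countermodel.

Yes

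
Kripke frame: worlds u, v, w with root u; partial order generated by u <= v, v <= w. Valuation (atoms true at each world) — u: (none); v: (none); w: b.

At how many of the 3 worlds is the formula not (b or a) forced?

u: does not force it — u does not force not (b or a) since w is accessible from u and w forces b or a.
v: does not force it — v does not force not (b or a) since w is accessible from v and w forces b or a.
w: does not force it — w does not force not (b or a) since w is accessible from w and w forces b or a.
Worlds forcing the formula: { }.

0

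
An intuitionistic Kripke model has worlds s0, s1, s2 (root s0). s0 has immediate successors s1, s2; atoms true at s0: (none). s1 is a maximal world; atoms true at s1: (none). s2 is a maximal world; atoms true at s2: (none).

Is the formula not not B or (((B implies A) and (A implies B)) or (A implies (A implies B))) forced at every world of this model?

Yes

s0 forces not not B or (((B implies A) and (A implies B)) or (A implies (A implies B))) via the disjunct ((B implies A) and (A implies B)) or (A implies (A implies B)).
Since the root s0 forces not not B or (((B implies A) and (A implies B)) or (A implies (A implies B))) and forcing is persistent (monotone upward), every world forces it.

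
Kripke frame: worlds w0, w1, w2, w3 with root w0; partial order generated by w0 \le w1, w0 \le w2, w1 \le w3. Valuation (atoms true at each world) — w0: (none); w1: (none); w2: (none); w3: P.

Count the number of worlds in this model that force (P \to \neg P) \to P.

2

w0: does not force it — w0 \nVdash (P \to \neg P) \to P: at the accessible world w2, w2 \Vdash P \to \neg P but w2 \nVdash P.
w1: forces it.
w2: does not force it.
w3: forces it.
Worlds forcing the formula: {w1, w3}.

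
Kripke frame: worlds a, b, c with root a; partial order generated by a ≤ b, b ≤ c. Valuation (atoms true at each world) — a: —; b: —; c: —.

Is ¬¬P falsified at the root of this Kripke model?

a ⊮ ¬¬P since a is accessible from a and a ⊩ ¬P.
a ⊩ ¬P: no world accessible from a forces P.
So the root a does not force ¬¬P; the model is a countermodel.

Yes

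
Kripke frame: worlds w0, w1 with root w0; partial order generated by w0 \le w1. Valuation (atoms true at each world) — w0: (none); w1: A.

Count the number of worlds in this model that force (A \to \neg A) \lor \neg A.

w0: does not force it — w0 \nVdash (A \to \neg A) \lor \neg A: neither disjunct is forced at w0.
w1: does not force it — w1 \nVdash (A \to \neg A) \lor \neg A: neither disjunct is forced at w1.
Worlds forcing the formula: { }.

0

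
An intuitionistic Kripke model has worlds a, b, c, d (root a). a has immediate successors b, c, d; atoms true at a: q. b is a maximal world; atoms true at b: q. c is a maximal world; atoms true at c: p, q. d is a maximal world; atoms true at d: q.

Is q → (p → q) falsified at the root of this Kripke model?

a ⊩ q → (p → q): every world accessible from a that forces q (namely a, b, c, d) also forces p → q.
So the root a forces q → (p → q); the model is not a countermodel.

No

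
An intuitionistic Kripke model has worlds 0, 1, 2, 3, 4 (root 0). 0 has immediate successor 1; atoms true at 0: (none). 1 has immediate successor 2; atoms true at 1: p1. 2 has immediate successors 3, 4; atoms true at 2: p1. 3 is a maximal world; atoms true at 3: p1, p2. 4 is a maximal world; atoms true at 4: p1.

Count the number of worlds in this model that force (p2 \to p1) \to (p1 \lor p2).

0: does not force it — 0 \nVdash (p2 \to p1) \to (p1 \lor p2): already at 0 itself, 0 \Vdash p2 \to p1 but 0 \nVdash p1 \lor p2.
1: forces it.
2: forces it.
3: forces it.
4: forces it.
Worlds forcing the formula: {1, 2, 3, 4}.

4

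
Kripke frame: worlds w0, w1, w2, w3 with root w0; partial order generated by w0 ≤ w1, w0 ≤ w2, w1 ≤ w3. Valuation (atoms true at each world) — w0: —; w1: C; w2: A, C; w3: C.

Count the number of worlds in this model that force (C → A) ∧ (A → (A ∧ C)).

w0: does not force it — w0 ⊮ (C → A) ∧ (A → (A ∧ C)) since w0 fails C → A.
w1: does not force it — w1 ⊮ (C → A) ∧ (A → (A ∧ C)) since w1 fails C → A.
w2: forces it.
w3: does not force it — w3 ⊮ (C → A) ∧ (A → (A ∧ C)) since w3 fails C → A.
Worlds forcing the formula: {w2}.

1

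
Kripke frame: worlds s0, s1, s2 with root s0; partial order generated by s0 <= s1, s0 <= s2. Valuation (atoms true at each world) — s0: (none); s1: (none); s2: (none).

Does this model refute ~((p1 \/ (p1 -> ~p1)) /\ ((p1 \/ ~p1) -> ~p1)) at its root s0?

s0 ||-/- ~((p1 \/ (p1 -> ~p1)) /\ ((p1 \/ ~p1) -> ~p1)) since s0 is accessible from s0 and s0 ||- (p1 \/ (p1 -> ~p1)) /\ ((p1 \/ ~p1) -> ~p1).
s0 ||- (p1 \/ (p1 -> ~p1)) /\ ((p1 \/ ~p1) -> ~p1) since s0 forces both conjuncts.
So the root s0 does not force ~((p1 \/ (p1 -> ~p1)) /\ ((p1 \/ ~p1) -> ~p1)); the model is a countermodel.

Yes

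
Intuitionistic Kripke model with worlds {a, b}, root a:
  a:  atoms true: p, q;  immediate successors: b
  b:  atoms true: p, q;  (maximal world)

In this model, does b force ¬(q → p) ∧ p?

b ⊮ ¬(q → p) ∧ p since b fails ¬(q → p).

No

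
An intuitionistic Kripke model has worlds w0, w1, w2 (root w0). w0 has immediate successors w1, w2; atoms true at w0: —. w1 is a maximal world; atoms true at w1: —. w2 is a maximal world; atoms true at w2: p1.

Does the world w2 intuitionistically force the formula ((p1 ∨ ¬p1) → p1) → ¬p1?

w2 ⊮ ((p1 ∨ ¬p1) → p1) → ¬p1: already at w2 itself, w2 ⊩ (p1 ∨ ¬p1) → p1 but w2 ⊮ ¬p1.
w2 ⊮ ¬p1 since w2 is accessible from w2 and w2 ⊩ p1.

No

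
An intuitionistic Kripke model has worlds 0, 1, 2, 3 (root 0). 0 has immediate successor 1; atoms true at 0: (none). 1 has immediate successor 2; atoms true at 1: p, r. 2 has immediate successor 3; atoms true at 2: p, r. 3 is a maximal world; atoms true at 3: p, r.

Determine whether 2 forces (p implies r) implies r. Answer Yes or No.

2 forces (p implies r) implies r: every world accessible from 2 that forces p implies r (namely 2, 3) also forces r.

Yes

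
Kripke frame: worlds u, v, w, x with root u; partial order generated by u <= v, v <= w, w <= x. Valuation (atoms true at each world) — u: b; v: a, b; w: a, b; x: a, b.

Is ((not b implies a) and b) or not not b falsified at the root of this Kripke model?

u forces ((not b implies a) and b) or not not b via the disjunct (not b implies a) and b.
So the root u forces ((not b implies a) and b) or not not b; the model is not a countermodel.

No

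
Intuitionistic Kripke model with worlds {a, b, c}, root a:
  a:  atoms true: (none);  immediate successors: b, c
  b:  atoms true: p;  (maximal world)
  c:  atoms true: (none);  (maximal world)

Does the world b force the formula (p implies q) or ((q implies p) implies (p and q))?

b does not force (p implies q) or ((q implies p) implies (p and q)): neither disjunct is forced at b.
b does not force p implies q: already at b itself, b forces p but b does not force q.
b lacks atom q, so b does not force q.

No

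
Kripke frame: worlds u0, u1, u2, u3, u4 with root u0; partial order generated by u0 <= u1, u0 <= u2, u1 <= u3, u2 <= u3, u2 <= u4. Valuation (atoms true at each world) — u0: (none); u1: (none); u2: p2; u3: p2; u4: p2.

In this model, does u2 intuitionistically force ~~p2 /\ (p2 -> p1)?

No

u2 ||-/- ~~p2 /\ (p2 -> p1) since u2 fails p2 -> p1.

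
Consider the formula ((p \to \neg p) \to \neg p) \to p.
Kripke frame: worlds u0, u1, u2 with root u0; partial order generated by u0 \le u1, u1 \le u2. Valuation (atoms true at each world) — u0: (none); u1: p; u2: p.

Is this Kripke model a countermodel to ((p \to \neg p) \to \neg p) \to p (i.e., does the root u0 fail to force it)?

u0 \nVdash ((p \to \neg p) \to \neg p) \to p: already at u0 itself, u0 \Vdash (p \to \neg p) \to \neg p but u0 \nVdash p.
u0 lacks atom p, so u0 \nVdash p.
So the root u0 does not force ((p \to \neg p) \to \neg p) \to p; the model is a countermodel.

Yes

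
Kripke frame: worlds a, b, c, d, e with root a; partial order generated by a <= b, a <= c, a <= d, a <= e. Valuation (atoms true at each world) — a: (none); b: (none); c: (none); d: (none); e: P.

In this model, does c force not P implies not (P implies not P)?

c does not force not P implies not (P implies not P): already at c itself, c forces not P but c does not force not (P implies not P).
c does not force not (P implies not P) since c is accessible from c and c forces P implies not P.
c forces P implies not P vacuously: no world accessible from c forces the antecedent P.

No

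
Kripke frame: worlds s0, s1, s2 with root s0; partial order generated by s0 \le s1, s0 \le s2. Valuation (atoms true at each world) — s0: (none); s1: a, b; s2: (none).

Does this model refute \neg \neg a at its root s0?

Yes

s0 \nVdash \neg \neg a since s2 is accessible from s0 and s2 \Vdash \neg a.
s2 \Vdash \neg a: no world accessible from s2 forces a.
So the root s0 does not force \neg \neg a; the model is a countermodel.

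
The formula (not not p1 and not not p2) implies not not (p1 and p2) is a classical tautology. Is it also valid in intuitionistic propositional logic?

Yes

This is the distribution of double negation over conjunction, which is intuitionistically derivable.
Assume not not p1, not not p2, and not (p1 and p2). From p1 we'd get not p2 (since p1 and p2 is refuted), contradicting not not p2; so not p1, contradicting not not p1.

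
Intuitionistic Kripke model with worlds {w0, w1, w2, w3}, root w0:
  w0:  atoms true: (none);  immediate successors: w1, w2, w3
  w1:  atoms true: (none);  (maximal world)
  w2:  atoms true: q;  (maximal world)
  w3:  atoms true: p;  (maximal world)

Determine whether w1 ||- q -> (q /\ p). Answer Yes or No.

w1 ||- q -> (q /\ p) vacuously: no world accessible from w1 forces the antecedent q.

Yes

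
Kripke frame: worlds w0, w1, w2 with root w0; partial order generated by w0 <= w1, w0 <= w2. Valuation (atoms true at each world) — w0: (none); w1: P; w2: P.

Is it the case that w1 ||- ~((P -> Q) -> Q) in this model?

No

w1 ||-/- ~((P -> Q) -> Q) since w1 is accessible from w1 and w1 ||- (P -> Q) -> Q.
w1 ||- (P -> Q) -> Q vacuously: no world accessible from w1 forces the antecedent P -> Q.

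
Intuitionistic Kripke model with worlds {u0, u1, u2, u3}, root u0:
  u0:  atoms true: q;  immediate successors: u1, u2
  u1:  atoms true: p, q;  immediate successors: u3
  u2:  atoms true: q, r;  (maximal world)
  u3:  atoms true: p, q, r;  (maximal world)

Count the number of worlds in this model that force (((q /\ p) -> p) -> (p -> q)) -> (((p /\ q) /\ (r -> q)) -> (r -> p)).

u0: forces it.
u1: forces it.
u2: forces it.
u3: forces it.
Worlds forcing the formula: {u0, u1, u2, u3}.

4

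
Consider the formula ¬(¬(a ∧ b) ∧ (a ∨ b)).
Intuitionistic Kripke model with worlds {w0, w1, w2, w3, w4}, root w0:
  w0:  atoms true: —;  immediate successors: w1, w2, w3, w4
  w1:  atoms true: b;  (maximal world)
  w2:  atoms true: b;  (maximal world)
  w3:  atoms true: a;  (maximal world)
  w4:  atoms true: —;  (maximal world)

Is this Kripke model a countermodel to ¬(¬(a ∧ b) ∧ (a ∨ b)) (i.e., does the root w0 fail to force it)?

w0 ⊮ ¬(¬(a ∧ b) ∧ (a ∨ b)) since w1 is accessible from w0 and w1 ⊩ ¬(a ∧ b) ∧ (a ∨ b).
w1 ⊩ ¬(a ∧ b) ∧ (a ∨ b) since w1 forces both conjuncts.
So the root w0 does not force ¬(¬(a ∧ b) ∧ (a ∨ b)); the model is a countermodel.

Yes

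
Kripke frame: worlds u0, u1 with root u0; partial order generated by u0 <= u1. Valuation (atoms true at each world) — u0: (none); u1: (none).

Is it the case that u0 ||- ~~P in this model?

No

u0 ||-/- ~~P since u0 is accessible from u0 and u0 ||- ~P.
u0 ||- ~P: no world accessible from u0 forces P.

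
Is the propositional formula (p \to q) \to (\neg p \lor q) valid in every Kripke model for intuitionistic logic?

No

This is the material-implication-as-disjunction principle, which is not intuitionistically valid.
A Kripke countermodel: worlds u0, u1; order generated by u0 \le u1; atoms true at each world — u0:{}; u1:{p,q}.
u0 \nVdash (p \to q) \to (\neg p \lor q): already at u0 itself, u0 \Vdash p \to q but u0 \nVdash \neg p \lor q.
u0 \nVdash \neg p \lor q: neither disjunct is forced at u0.
u0 \nVdash \neg p since u1 is accessible from u0 and u1 \Vdash p.
So the root u0 does not force the formula.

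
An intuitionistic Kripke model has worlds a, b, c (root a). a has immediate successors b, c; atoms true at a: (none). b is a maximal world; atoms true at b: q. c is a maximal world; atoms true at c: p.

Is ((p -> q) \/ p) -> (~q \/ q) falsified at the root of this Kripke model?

a ||- ((p -> q) \/ p) -> (~q \/ q): every world accessible from a that forces (p -> q) \/ p (namely b, c) also forces ~q \/ q.
So the root a forces ((p -> q) \/ p) -> (~q \/ q); the model is not a countermodel.

No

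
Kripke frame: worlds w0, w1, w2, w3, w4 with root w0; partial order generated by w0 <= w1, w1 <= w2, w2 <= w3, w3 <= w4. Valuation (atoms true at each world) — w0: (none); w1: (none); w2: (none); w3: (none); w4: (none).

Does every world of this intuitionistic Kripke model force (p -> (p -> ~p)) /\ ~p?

w0 ||- (p -> (p -> ~p)) /\ ~p since w0 forces both conjuncts.
Since the root w0 forces (p -> (p -> ~p)) /\ ~p and forcing is persistent (monotone upward), every world forces it.

Yes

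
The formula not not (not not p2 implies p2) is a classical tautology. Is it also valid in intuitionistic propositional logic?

This is the double negation of double-negation elimination, which is intuitionistically derivable.
By Glivenko's theorem the double negation of any classical propositional tautology is intuitionistically provable; not not p2 implies p2 is classically a tautology.

Yes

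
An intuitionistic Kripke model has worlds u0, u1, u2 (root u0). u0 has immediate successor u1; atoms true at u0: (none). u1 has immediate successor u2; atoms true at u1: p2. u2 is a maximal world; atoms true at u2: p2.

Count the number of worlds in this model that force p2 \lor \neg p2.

u0: does not force it — u0 \nVdash p2 \lor \neg p2: neither disjunct is forced at u0.
u1: forces it.
u2: forces it.
Worlds forcing the formula: {u1, u2}.

2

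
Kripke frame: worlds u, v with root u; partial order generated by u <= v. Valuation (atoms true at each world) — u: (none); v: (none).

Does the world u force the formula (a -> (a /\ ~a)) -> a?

u ||-/- (a -> (a /\ ~a)) -> a: already at u itself, u ||- a -> (a /\ ~a) but u ||-/- a.
u lacks atom a, so u ||-/- a.

No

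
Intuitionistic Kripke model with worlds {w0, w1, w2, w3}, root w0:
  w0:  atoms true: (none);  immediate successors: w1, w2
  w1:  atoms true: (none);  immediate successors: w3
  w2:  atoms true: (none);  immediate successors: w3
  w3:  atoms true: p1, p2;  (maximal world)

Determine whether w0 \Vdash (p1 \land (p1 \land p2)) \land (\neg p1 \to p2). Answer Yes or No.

No

w0 \nVdash (p1 \land (p1 \land p2)) \land (\neg p1 \to p2) since w0 fails p1 \land (p1 \land p2).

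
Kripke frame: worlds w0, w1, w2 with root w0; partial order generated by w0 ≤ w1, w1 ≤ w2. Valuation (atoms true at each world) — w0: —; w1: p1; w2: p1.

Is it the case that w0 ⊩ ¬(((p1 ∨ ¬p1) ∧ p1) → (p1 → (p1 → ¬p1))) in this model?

Yes

w0 ⊩ ¬(((p1 ∨ ¬p1) ∧ p1) → (p1 → (p1 → ¬p1))): no world accessible from w0 forces ((p1 ∨ ¬p1) ∧ p1) → (p1 → (p1 → ¬p1)).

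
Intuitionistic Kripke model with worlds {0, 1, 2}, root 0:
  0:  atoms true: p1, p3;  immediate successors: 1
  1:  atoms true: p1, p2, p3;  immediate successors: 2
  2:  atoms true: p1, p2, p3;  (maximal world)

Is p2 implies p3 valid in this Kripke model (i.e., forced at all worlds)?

0 forces p2 implies p3: every world accessible from 0 that forces p2 (namely 1, 2) also forces p3.
Since the root 0 forces p2 implies p3 and forcing is persistent (monotone upward), every world forces it.

Yes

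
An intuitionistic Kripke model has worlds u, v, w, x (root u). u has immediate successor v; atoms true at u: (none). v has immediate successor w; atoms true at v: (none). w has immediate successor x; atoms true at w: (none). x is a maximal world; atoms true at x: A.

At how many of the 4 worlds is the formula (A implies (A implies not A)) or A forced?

1

u: does not force it — u does not force (A implies (A implies not A)) or A: neither disjunct is forced at u.
v: does not force it.
w: does not force it.
x: forces it.
Worlds forcing the formula: {x}.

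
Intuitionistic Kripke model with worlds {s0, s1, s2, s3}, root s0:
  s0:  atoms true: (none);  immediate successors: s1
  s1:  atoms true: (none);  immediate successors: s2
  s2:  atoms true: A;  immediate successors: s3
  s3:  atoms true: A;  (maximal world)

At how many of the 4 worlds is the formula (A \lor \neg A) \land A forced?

s0: does not force it — s0 \nVdash (A \lor \neg A) \land A since s0 fails A \lor \neg A.
s1: does not force it — s1 \nVdash (A \lor \neg A) \land A since s1 fails A \lor \neg A.
s2: forces it.
s3: forces it.
Worlds forcing the formula: {s2, s3}.

2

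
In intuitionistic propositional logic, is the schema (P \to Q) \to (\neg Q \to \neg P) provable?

This is the forward direction of contraposition, which is intuitionistically derivable.
Assume P \to Q and \neg Q. If P held then Q would follow, contradicting \neg Q; so \neg P.

Yes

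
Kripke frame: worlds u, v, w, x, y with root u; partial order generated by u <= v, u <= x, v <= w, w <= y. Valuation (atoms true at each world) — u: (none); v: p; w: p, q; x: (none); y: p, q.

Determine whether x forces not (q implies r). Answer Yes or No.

x does not force not (q implies r) since x is accessible from x and x forces q implies r.
x forces q implies r vacuously: no world accessible from x forces the antecedent q.

No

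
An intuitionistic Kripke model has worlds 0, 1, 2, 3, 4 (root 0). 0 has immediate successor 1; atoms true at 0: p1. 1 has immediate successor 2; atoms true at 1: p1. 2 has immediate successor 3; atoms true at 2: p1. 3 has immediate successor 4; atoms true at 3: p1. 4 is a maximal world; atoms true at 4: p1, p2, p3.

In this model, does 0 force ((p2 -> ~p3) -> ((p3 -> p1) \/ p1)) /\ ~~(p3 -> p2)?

0 ||- ((p2 -> ~p3) -> ((p3 -> p1) \/ p1)) /\ ~~(p3 -> p2) since 0 forces both conjuncts.

Yes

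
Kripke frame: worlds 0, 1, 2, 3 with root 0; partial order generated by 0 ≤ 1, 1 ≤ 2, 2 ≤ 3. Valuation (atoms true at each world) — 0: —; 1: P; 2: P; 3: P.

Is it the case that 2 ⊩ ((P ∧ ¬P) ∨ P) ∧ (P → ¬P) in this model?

2 ⊮ ((P ∧ ¬P) ∨ P) ∧ (P → ¬P) since 2 fails P → ¬P.

No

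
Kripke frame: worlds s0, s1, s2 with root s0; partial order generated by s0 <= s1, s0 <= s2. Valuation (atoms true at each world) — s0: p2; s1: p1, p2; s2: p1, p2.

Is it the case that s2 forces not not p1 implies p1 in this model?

s2 forces not not p1 implies p1: every world accessible from s2 that forces not not p1 (namely s2) also forces p1.

Yes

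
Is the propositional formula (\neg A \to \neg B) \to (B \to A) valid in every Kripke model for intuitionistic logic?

No

This is the converse of contraposition, which is not intuitionistically valid.
A Kripke countermodel: worlds u, v; order generated by u \le v; atoms true at each world — u:{B}; v:{A,B}.
u \nVdash (\neg A \to \neg B) \to (B \to A): already at u itself, u \Vdash \neg A \to \neg B but u \nVdash B \to A.
u \nVdash B \to A: already at u itself, u \Vdash B but u \nVdash A.
u lacks atom A, so u \nVdash A.
So the root u does not force the formula.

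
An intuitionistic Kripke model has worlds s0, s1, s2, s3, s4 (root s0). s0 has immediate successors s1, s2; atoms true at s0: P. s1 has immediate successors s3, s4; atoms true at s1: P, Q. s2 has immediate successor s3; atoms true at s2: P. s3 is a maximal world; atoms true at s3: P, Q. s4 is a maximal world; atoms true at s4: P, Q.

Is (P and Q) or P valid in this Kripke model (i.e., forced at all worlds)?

Yes

s0 forces (P and Q) or P via the disjunct P.
Since the root s0 forces (P and Q) or P and forcing is persistent (monotone upward), every world forces it.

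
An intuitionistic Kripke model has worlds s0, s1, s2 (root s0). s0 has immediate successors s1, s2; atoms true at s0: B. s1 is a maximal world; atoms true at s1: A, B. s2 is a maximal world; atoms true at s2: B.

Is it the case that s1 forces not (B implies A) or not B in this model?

No

s1 does not force not (B implies A) or not B: neither disjunct is forced at s1.
s1 does not force not (B implies A) since s1 is accessible from s1 and s1 forces B implies A.
s1 forces B implies A: every world accessible from s1 that forces B (namely s1) also forces A.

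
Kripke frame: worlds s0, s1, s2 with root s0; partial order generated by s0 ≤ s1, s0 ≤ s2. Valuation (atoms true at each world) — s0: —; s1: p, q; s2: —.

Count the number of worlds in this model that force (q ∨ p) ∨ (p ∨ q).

s0: does not force it — s0 ⊮ (q ∨ p) ∨ (p ∨ q): neither disjunct is forced at s0.
s1: forces it.
s2: does not force it — s2 ⊮ (q ∨ p) ∨ (p ∨ q): neither disjunct is forced at s2.
Worlds forcing the formula: {s1}.

1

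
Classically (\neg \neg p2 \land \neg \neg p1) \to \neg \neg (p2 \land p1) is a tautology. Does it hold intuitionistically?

Yes

This is the distribution of double negation over conjunction, which is intuitionistically derivable.
Assume \neg \neg p2, \neg \neg p1, and \neg (p2 \land p1). From p2 we'd get \neg p1 (since p2 \land p1 is refuted), contradicting \neg \neg p1; so \neg p2, contradicting \neg \neg p2.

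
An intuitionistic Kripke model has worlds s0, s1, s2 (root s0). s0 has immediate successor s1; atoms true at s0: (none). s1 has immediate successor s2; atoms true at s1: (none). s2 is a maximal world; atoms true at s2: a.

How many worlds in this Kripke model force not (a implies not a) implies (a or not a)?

1

s0: does not force it — s0 does not force not (a implies not a) implies (a or not a): already at s0 itself, s0 forces not (a implies not a) but s0 does not force a or not a.
s1: does not force it — s1 does not force not (a implies not a) implies (a or not a): already at s1 itself, s1 forces not (a implies not a) but s1 does not force a or not a.
s2: forces it.
Worlds forcing the formula: {s2}.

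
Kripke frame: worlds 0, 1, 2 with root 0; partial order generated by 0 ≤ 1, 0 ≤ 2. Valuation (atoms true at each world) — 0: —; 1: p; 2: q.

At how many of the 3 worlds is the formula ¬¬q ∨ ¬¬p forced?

0: does not force it — 0 ⊮ ¬¬q ∨ ¬¬p: neither disjunct is forced at 0.
1: forces it.
2: forces it.
Worlds forcing the formula: {1, 2}.

2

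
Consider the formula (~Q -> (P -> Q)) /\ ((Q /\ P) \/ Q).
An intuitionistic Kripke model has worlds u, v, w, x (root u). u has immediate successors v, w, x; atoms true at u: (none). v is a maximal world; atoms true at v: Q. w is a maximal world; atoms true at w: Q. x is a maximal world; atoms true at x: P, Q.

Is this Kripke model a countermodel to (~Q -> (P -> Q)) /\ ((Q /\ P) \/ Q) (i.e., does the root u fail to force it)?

Yes

u ||-/- (~Q -> (P -> Q)) /\ ((Q /\ P) \/ Q) since u fails (Q /\ P) \/ Q.
So the root u does not force (~Q -> (P -> Q)) /\ ((Q /\ P) \/ Q); the model is a countermodel.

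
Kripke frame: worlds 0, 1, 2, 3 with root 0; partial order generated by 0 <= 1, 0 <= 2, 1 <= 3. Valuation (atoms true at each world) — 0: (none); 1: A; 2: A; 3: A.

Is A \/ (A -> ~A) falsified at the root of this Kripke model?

0 ||-/- A \/ (A -> ~A): neither disjunct is forced at 0.
0 lacks atom A, so 0 ||-/- A.
So the root 0 does not force A \/ (A -> ~A); the model is a countermodel.

Yes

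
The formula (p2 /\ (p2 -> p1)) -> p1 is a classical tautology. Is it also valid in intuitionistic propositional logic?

Yes

This is modus ponens in implicational form, which is intuitionistically derivable.
If a world forces p2 and p2 -> p1, then applying the implication at that world (which is accessible from itself) gives p1.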